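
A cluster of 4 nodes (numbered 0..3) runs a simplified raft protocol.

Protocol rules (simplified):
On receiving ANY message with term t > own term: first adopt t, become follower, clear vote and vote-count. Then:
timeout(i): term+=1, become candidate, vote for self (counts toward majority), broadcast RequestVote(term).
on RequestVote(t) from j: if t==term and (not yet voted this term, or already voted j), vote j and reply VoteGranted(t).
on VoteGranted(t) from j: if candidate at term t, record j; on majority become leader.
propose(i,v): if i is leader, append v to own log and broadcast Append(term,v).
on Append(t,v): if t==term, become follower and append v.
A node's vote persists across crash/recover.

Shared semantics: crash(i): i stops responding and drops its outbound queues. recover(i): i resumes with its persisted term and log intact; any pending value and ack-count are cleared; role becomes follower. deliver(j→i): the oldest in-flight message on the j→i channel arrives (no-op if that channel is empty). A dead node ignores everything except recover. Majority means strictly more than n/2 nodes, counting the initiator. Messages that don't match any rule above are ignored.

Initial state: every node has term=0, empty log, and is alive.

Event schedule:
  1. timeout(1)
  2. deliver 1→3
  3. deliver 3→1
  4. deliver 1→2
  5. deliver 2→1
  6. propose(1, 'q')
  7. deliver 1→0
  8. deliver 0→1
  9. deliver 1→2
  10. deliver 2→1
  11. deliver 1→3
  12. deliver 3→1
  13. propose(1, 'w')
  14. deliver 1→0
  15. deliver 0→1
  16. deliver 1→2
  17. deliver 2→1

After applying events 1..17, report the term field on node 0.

1

[1] timeout(1) → N1(cand t1 [-])
[2] deliver 1→3 → N3(foll t1 [-])
[3] deliver 3→1 → ∅
[4] deliver 1→2 → N2(foll t1 [-])
[5] deliver 2→1 → N1(lead t1 [-])
[6] propose(1,'q') → N1(lead t1 [q])
[7] deliver 1→0 → N0(foll t1 [-])
[8] deliver 0→1 → ∅
[9] deliver 1→2 → N2(foll t1 [q])
[10] deliver 2→1 → ∅
[11] deliver 1→3 → N3(foll t1 [q])
[12] deliver 3→1 → ∅
[13] propose(1,'w') → N1(lead t1 [q,w])
[14] deliver 1→0 → N0(foll t1 [q])
[15] deliver 0→1 → ∅
[16] deliver 1→2 → N2(foll t1 [q,w])
[17] deliver 2→1 → ∅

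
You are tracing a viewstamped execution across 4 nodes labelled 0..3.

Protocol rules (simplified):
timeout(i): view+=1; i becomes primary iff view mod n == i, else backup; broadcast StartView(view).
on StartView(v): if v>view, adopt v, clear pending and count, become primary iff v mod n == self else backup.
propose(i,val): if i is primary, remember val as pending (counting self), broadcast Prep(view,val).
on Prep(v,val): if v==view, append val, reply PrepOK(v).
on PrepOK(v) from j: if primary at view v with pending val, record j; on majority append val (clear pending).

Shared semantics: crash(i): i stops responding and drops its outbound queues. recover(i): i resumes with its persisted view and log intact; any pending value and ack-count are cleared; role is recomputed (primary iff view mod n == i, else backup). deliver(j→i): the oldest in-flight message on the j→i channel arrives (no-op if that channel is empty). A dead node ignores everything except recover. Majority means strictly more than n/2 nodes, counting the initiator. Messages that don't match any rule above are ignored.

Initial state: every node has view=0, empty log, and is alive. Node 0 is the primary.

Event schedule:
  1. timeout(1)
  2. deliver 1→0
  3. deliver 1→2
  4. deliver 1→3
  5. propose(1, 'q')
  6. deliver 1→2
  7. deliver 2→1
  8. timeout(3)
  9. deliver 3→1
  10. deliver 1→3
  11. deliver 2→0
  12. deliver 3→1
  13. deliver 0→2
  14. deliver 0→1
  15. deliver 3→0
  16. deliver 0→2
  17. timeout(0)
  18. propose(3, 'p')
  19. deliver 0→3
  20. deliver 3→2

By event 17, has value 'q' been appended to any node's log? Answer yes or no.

1. timeout(1):  <1:prim v1 ->
2. deliver 1→0:  <0:back v1 ->
3. deliver 1→2:  <2:back v1 ->
4. deliver 1→3:  <3:back v1 ->
5. propose(1,'q'):  nop
6. deliver 1→2:  <2:back v1 q>
7. deliver 2→1:  nop
8. timeout(3):  <3:back v2 ->
9. deliver 3→1:  <1:back v2 ->
10. deliver 1→3:  nop
11. deliver 2→0:  nop
12. deliver 3→1:  nop
13. deliver 0→2:  nop
14. deliver 0→1:  nop
15. deliver 3→0:  <0:back v2 ->
16. deliver 0→2:  nop
17. timeout(0):  <0:back v3 ->

yes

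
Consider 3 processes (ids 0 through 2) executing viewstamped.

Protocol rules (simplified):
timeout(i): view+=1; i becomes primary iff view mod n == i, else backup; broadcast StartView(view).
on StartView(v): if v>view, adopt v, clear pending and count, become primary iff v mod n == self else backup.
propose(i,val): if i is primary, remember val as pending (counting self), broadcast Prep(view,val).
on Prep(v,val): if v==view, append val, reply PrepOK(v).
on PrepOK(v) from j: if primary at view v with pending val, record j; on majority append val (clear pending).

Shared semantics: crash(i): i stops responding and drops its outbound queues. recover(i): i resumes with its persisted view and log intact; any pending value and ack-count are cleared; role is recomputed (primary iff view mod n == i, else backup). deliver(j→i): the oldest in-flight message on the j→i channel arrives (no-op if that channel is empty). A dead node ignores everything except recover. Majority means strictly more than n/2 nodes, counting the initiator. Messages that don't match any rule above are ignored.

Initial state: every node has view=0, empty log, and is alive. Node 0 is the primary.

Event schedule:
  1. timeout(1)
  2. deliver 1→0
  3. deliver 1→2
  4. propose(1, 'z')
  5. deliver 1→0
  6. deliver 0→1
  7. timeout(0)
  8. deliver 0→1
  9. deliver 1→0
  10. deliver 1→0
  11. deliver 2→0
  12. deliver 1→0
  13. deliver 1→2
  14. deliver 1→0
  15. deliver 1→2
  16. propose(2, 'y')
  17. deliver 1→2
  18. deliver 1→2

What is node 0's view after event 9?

2

e1 timeout(1): 1[prim,v=1,-]
e2 deliver 1→0: 0[back,v=1,-]
e3 deliver 1→2: 2[back,v=1,-]
e4 propose(1,'z'): ·
e5 deliver 1→0: 0[back,v=1,z]
e6 deliver 0→1: 1[prim,v=1,z]
e7 timeout(0): 0[back,v=2,z]
e8 deliver 0→1: 1[back,v=2,z]
e9 deliver 1→0: ·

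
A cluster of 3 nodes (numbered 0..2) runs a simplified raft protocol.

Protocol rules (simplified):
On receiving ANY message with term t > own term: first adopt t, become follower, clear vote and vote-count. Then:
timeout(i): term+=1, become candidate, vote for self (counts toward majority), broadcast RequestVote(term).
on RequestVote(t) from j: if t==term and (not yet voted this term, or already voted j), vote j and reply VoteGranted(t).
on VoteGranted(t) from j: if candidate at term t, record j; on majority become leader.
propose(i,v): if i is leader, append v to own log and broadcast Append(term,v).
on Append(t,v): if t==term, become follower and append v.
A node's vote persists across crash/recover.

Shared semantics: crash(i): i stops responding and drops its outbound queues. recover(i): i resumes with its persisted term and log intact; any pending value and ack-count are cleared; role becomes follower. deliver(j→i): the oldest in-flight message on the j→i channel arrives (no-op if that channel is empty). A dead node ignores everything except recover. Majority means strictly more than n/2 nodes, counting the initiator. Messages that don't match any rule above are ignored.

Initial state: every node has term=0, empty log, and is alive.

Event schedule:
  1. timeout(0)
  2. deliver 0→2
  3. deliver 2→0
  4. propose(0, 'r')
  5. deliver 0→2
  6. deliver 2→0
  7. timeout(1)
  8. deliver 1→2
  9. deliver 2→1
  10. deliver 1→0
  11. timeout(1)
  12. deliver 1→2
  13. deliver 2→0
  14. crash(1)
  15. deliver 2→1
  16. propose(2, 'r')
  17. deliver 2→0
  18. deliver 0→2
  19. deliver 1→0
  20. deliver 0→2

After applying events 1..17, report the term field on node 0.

1. timeout(0):  <0:cand t1 ->
2. deliver 0→2:  <2:foll t1 ->
3. deliver 2→0:  <0:lead t1 ->
4. propose(0,'r'):  <0:lead t1 r>
5. deliver 0→2:  <2:foll t1 r>
6. deliver 2→0:  nop
7. timeout(1):  <1:cand t1 ->
8. deliver 1→2:  nop
9. deliver 2→1:  nop
10. deliver 1→0:  nop
11. timeout(1):  <1:cand t2 ->
12. deliver 1→2:  <2:foll t2 r>
13. deliver 2→0:  nop
14. crash(1):  <1:✗cand t2 ->
15. deliver 2→1:  nop
16. propose(2,'r'):  nop
17. deliver 2→0:  nop

1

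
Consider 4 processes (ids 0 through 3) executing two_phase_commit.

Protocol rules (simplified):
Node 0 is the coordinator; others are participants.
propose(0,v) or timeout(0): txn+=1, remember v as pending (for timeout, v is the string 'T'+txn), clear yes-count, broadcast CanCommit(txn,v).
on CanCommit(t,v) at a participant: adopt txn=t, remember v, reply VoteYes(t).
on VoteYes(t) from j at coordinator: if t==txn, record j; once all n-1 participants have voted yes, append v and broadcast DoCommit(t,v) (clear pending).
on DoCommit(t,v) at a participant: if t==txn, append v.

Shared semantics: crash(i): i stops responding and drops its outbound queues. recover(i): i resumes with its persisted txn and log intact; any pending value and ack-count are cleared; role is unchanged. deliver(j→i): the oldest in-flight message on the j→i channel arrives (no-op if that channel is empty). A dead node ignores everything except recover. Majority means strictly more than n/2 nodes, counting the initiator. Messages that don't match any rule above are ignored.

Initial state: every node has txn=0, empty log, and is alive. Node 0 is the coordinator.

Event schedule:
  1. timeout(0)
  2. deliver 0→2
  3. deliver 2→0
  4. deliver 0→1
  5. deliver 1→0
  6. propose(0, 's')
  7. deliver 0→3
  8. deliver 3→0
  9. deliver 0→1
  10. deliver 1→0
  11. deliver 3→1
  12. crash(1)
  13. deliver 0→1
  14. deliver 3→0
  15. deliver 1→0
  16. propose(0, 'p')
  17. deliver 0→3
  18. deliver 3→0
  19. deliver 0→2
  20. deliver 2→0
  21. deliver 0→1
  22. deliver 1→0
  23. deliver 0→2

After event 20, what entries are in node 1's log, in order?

e1 timeout(0): 0[coor,t=1,-]
e2 deliver 0→2: 2[part,t=1,-]
e3 deliver 2→0: ·
e4 deliver 0→1: 1[part,t=1,-]
e5 deliver 1→0: ·
e6 propose(0,'s'): 0[coor,t=2,-]
e7 deliver 0→3: 3[part,t=1,-]
e8 deliver 3→0: ·
e9 deliver 0→1: 1[part,t=2,-]
e10 deliver 1→0: ·
e11 deliver 3→1: ·
e12 crash(1): 1[✗part,t=2,-]
e13 deliver 0→1: ·
e14 deliver 3→0: ·
e15 deliver 1→0: ·
e16 propose(0,'p'): 0[coor,t=3,-]
e17 deliver 0→3: 3[part,t=2,-]
e18 deliver 3→0: ·
e19 deliver 0→2: 2[part,t=2,-]
e20 deliver 2→0: ·

empty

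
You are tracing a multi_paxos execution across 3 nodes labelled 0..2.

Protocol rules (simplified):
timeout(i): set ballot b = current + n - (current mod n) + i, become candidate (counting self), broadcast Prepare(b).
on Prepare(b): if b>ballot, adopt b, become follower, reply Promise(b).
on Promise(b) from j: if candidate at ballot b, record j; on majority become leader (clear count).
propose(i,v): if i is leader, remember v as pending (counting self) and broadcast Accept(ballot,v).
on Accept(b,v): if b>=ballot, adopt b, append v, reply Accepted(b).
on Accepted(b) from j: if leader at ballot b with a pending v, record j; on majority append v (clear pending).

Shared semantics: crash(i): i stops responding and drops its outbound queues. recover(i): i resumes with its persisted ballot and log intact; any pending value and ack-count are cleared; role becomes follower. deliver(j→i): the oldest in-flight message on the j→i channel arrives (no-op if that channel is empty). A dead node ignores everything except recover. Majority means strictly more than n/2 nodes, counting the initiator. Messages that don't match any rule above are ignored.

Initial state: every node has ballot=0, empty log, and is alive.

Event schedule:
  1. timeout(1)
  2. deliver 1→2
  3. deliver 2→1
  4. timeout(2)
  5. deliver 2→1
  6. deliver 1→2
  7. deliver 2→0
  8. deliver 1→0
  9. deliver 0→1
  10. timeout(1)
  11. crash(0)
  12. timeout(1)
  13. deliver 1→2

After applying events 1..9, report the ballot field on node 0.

8

after 1 — timeout(1): n1:cand/b4/[-]
after 2 — deliver 1→2: n2:foll/b4/[-]
after 3 — deliver 2→1: n1:lead/b4/[-]
after 4 — timeout(2): n2:cand/b8/[-]
after 5 — deliver 2→1: n1:foll/b8/[-]
after 6 — deliver 1→2: n2:lead/b8/[-]
after 7 — deliver 2→0: n0:foll/b8/[-]
after 8 — deliver 1→0: ·
after 9 — deliver 0→1: ·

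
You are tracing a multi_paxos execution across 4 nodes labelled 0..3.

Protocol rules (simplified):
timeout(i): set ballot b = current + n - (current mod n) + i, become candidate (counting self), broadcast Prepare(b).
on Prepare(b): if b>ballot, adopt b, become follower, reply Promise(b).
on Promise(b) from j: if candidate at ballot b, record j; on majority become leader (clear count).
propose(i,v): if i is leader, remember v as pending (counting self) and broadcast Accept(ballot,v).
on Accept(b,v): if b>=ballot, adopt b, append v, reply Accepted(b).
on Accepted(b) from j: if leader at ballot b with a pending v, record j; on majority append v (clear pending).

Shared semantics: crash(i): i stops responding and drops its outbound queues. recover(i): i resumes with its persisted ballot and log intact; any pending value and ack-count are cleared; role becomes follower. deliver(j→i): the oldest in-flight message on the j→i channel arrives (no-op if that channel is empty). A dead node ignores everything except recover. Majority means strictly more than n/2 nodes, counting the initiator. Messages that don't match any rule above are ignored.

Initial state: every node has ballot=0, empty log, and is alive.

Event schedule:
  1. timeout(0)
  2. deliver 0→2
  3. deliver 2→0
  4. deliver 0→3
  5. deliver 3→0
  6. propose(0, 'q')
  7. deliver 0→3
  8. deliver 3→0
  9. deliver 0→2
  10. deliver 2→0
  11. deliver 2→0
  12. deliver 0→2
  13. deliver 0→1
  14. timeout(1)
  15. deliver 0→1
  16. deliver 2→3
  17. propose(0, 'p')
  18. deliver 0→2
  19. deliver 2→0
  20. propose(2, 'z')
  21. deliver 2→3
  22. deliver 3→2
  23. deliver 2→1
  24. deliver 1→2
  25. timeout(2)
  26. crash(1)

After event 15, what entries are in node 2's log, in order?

e1 timeout(0): 0[cand,b=4,-]
e2 deliver 0→2: 2[foll,b=4,-]
e3 deliver 2→0: ·
e4 deliver 0→3: 3[foll,b=4,-]
e5 deliver 3→0: 0[lead,b=4,-]
e6 propose(0,'q'): ·
e7 deliver 0→3: 3[foll,b=4,q]
e8 deliver 3→0: ·
e9 deliver 0→2: 2[foll,b=4,q]
e10 deliver 2→0: 0[lead,b=4,q]
e11 deliver 2→0: ·
e12 deliver 0→2: ·
e13 deliver 0→1: 1[foll,b=4,-]
e14 timeout(1): 1[cand,b=9,-]
e15 deliver 0→1: ·

q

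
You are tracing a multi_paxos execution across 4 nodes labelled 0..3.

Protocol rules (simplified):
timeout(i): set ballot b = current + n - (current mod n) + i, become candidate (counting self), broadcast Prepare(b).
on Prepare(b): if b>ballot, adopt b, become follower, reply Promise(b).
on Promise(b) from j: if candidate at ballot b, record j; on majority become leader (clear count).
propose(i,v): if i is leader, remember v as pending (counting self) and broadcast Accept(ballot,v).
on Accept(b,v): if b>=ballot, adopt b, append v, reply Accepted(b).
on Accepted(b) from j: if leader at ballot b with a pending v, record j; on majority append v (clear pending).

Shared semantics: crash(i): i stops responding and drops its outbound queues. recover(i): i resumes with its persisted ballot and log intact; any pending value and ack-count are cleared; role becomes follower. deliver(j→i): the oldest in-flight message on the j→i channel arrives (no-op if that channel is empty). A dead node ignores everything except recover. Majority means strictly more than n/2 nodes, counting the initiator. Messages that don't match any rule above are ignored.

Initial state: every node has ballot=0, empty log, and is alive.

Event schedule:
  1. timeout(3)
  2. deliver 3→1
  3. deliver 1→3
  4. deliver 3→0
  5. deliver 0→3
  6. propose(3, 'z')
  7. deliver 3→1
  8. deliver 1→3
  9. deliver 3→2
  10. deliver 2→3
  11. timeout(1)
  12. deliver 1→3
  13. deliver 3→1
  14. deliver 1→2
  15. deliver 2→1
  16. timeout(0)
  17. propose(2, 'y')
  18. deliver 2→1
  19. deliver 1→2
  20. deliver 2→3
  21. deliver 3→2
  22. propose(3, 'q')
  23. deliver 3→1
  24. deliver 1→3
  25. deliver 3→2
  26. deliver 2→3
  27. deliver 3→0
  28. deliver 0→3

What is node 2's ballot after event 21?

[1] timeout(3) → N3(cand b7 [-])
[2] deliver 3→1 → N1(foll b7 [-])
[3] deliver 1→3 → ∅
[4] deliver 3→0 → N0(foll b7 [-])
[5] deliver 0→3 → N3(lead b7 [-])
[6] propose(3,'z') → ∅
[7] deliver 3→1 → N1(foll b7 [z])
[8] deliver 1→3 → ∅
[9] deliver 3→2 → N2(foll b7 [-])
[10] deliver 2→3 → ∅
[11] timeout(1) → N1(cand b9 [z])
[12] deliver 1→3 → N3(foll b9 [-])
[13] deliver 3→1 → ∅
[14] deliver 1→2 → N2(foll b9 [-])
[15] deliver 2→1 → N1(lead b9 [z])
[16] timeout(0) → N0(cand b8 [-])
[17] propose(2,'y') → ∅
[18] deliver 2→1 → ∅
[19] deliver 1→2 → ∅
[20] deliver 2→3 → ∅
[21] deliver 3→2 → ∅

9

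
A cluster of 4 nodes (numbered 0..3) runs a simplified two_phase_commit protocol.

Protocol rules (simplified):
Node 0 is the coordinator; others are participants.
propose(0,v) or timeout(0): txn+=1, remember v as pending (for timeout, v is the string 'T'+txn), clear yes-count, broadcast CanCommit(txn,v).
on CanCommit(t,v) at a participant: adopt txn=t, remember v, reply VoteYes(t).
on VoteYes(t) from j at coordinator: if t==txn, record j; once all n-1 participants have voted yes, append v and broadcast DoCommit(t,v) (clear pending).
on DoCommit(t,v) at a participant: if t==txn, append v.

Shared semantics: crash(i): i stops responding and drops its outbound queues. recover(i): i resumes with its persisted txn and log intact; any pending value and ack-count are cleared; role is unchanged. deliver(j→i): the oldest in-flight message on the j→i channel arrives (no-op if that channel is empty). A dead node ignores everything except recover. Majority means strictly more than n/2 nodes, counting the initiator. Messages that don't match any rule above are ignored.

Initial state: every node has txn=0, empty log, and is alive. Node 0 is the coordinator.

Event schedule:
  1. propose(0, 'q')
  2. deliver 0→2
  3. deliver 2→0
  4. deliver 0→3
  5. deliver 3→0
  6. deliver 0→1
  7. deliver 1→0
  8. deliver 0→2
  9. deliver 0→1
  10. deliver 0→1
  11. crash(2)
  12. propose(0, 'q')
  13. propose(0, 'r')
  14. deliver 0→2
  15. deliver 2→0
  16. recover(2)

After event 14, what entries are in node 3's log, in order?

empty

e1 propose(0,'q'): 0[coor,t=1,-]
e2 deliver 0→2: 2[part,t=1,-]
e3 deliver 2→0: ·
e4 deliver 0→3: 3[part,t=1,-]
e5 deliver 3→0: ·
e6 deliver 0→1: 1[part,t=1,-]
e7 deliver 1→0: 0[coor,t=1,q]
e8 deliver 0→2: 2[part,t=1,q]
e9 deliver 0→1: 1[part,t=1,q]
e10 deliver 0→1: ·
e11 crash(2): 2[✗part,t=1,q]
e12 propose(0,'q'): 0[coor,t=2,q]
e13 propose(0,'r'): 0[coor,t=3,q]
e14 deliver 0→2: ·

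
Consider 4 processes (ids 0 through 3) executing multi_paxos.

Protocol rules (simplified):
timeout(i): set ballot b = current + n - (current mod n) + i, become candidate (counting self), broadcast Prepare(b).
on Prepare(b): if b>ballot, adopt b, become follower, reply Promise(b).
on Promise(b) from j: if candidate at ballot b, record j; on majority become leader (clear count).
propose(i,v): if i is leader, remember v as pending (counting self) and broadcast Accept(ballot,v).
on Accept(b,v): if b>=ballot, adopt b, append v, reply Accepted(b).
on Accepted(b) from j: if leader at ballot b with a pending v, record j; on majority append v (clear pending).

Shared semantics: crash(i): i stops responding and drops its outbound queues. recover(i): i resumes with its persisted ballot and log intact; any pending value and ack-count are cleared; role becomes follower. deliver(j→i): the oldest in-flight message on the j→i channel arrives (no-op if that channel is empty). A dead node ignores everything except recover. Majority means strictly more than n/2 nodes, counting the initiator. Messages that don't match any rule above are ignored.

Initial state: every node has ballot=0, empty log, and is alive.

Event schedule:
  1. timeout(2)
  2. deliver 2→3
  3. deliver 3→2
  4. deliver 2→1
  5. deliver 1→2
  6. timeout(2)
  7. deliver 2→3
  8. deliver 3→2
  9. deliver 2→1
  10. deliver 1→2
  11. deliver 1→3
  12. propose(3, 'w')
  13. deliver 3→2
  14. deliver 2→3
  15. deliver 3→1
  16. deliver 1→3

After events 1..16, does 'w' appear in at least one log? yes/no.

1. timeout(2):  <2:cand b6 ->
2. deliver 2→3:  <3:foll b6 ->
3. deliver 3→2:  nop
4. deliver 2→1:  <1:foll b6 ->
5. deliver 1→2:  <2:lead b6 ->
6. timeout(2):  <2:cand b10 ->
7. deliver 2→3:  <3:foll b10 ->
8. deliver 3→2:  nop
9. deliver 2→1:  <1:foll b10 ->
10. deliver 1→2:  <2:lead b10 ->
11. deliver 1→3:  nop
12. propose(3,'w'):  nop
13. deliver 3→2:  nop
14. deliver 2→3:  nop
15. deliver 3→1:  nop
16. deliver 1→3:  nop

no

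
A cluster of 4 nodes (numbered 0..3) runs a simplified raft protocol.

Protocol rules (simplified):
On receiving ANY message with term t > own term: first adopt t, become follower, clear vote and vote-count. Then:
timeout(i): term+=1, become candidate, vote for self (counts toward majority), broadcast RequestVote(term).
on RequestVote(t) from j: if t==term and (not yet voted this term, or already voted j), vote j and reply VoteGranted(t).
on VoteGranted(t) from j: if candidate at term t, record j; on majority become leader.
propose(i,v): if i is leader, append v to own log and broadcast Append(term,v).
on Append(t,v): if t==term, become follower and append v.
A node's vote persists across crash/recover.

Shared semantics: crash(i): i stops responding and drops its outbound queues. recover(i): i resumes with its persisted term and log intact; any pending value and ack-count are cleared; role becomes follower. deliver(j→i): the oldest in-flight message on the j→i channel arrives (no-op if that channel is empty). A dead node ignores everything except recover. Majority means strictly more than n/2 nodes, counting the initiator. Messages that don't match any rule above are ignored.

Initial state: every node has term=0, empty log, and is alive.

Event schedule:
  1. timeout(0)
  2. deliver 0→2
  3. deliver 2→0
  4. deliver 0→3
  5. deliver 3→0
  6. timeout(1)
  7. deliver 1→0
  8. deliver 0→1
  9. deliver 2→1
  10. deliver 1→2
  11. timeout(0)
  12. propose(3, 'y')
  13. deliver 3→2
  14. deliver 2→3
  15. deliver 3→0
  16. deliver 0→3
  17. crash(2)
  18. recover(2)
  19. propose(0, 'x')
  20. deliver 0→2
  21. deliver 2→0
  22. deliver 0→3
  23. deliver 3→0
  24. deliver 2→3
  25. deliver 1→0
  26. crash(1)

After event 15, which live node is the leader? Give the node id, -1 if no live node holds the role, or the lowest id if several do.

after 1 — timeout(0): n0:cand/t1/[-]
after 2 — deliver 0→2: n2:foll/t1/[-]
after 3 — deliver 2→0: ·
after 4 — deliver 0→3: n3:foll/t1/[-]
after 5 — deliver 3→0: n0:lead/t1/[-]
after 6 — timeout(1): n1:cand/t1/[-]
after 7 — deliver 1→0: ·
after 8 — deliver 0→1: ·
after 9 — deliver 2→1: ·
after 10 — deliver 1→2: ·
after 11 — timeout(0): n0:cand/t2/[-]
after 12 — propose(3,'y'): ·
after 13 — deliver 3→2: ·
after 14 — deliver 2→3: ·
after 15 — deliver 3→0: ·

-1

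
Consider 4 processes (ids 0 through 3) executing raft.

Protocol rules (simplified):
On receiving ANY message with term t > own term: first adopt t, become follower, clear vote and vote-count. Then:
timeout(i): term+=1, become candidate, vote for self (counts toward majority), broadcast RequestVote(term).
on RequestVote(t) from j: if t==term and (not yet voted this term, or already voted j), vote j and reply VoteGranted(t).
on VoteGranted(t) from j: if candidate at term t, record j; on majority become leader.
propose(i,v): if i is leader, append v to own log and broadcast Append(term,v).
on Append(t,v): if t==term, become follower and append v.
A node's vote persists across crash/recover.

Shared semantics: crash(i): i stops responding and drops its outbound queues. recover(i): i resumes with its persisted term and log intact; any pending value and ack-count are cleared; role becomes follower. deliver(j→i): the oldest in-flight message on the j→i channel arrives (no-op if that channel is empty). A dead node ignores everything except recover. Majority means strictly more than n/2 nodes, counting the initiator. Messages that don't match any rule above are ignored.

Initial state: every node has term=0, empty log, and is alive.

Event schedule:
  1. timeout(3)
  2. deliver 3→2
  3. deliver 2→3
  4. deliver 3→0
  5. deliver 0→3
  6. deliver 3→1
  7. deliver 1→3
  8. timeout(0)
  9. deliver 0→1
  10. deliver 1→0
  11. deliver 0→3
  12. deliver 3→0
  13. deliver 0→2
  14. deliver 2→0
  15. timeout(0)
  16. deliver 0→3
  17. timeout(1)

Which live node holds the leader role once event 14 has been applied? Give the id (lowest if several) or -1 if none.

[1] timeout(3) → N3(cand t1 [-])
[2] deliver 3→2 → N2(foll t1 [-])
[3] deliver 2→3 → ∅
[4] deliver 3→0 → N0(foll t1 [-])
[5] deliver 0→3 → N3(lead t1 [-])
[6] deliver 3→1 → N1(foll t1 [-])
[7] deliver 1→3 → ∅
[8] timeout(0) → N0(cand t2 [-])
[9] deliver 0→1 → N1(foll t2 [-])
[10] deliver 1→0 → ∅
[11] deliver 0→3 → N3(foll t2 [-])
[12] deliver 3→0 → N0(lead t2 [-])
[13] deliver 0→2 → N2(foll t2 [-])
[14] deliver 2→0 → ∅

0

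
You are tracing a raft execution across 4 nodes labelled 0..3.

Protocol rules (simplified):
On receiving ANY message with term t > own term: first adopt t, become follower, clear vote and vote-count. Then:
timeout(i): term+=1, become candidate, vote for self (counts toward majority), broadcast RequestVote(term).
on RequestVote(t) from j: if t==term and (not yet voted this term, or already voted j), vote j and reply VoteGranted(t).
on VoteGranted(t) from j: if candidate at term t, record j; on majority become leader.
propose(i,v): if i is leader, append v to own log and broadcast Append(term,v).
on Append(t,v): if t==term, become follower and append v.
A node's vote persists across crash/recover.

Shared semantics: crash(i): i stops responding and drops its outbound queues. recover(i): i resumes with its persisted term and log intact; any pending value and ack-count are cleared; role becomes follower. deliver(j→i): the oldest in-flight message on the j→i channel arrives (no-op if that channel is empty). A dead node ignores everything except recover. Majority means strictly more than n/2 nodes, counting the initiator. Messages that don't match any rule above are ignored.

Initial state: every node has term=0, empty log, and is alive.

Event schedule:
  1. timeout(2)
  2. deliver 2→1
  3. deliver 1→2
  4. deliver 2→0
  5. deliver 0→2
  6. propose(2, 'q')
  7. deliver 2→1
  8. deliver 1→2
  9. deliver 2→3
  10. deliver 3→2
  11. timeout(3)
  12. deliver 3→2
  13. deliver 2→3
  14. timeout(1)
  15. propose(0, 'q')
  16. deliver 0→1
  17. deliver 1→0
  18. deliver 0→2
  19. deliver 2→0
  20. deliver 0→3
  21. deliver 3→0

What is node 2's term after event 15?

2

[1] timeout(2) → N2(cand t1 [-])
[2] deliver 2→1 → N1(foll t1 [-])
[3] deliver 1→2 → ∅
[4] deliver 2→0 → N0(foll t1 [-])
[5] deliver 0→2 → N2(lead t1 [-])
[6] propose(2,'q') → N2(lead t1 [q])
[7] deliver 2→1 → N1(foll t1 [q])
[8] deliver 1→2 → ∅
[9] deliver 2→3 → N3(foll t1 [-])
[10] deliver 3→2 → ∅
[11] timeout(3) → N3(cand t2 [-])
[12] deliver 3→2 → N2(foll t2 [q])
[13] deliver 2→3 → ∅
[14] timeout(1) → N1(cand t2 [q])
[15] propose(0,'q') → ∅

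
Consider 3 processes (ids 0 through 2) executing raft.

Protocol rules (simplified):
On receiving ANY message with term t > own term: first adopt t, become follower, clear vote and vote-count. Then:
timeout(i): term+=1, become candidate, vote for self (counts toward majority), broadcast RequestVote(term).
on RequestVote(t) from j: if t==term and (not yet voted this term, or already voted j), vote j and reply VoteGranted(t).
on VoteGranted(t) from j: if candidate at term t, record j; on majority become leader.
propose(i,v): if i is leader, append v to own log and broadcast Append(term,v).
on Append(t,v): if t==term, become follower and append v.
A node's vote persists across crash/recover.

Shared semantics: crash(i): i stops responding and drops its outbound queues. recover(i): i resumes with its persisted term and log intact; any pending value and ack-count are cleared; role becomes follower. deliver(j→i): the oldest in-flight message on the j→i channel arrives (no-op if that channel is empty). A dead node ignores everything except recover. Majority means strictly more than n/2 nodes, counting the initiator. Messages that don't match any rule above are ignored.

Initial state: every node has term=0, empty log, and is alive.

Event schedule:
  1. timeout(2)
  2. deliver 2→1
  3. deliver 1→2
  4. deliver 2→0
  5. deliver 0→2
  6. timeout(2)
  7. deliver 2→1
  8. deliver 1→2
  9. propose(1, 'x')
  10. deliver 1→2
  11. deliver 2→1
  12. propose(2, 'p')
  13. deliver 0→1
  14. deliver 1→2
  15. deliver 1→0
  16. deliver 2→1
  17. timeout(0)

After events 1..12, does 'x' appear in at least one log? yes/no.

no

after 1 — timeout(2): n2:cand/t1/[-]
after 2 — deliver 2→1: n1:foll/t1/[-]
after 3 — deliver 1→2: n2:lead/t1/[-]
after 4 — deliver 2→0: n0:foll/t1/[-]
after 5 — deliver 0→2: ·
after 6 — timeout(2): n2:cand/t2/[-]
after 7 — deliver 2→1: n1:foll/t2/[-]
after 8 — deliver 1→2: n2:lead/t2/[-]
after 9 — propose(1,'x'): ·
after 10 — deliver 1→2: ·
after 11 — deliver 2→1: ·
after 12 — propose(2,'p'): n2:lead/t2/[p]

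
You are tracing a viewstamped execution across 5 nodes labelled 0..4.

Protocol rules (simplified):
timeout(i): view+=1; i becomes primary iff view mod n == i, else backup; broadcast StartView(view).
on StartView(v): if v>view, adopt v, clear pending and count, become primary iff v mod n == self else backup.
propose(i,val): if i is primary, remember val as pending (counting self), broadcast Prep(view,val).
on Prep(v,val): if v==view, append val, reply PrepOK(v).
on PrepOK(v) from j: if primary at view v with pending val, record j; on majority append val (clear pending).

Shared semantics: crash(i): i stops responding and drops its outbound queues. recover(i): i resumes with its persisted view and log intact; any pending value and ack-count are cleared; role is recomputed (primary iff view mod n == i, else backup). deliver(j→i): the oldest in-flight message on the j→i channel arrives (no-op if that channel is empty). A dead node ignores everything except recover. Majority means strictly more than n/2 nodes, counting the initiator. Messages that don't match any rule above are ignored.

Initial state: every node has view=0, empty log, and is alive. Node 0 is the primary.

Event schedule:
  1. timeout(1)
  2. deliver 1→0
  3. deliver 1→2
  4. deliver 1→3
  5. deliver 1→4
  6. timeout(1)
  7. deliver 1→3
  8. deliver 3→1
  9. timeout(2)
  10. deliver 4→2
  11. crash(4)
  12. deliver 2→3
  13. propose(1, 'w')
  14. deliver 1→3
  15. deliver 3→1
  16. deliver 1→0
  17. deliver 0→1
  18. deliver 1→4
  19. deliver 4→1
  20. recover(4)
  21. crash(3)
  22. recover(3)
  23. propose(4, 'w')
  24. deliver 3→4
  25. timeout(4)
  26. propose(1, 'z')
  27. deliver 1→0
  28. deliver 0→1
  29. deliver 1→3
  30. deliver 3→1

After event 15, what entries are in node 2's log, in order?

empty

e1 timeout(1): 1[prim,v=1,-]
e2 deliver 1→0: 0[back,v=1,-]
e3 deliver 1→2: 2[back,v=1,-]
e4 deliver 1→3: 3[back,v=1,-]
e5 deliver 1→4: 4[back,v=1,-]
e6 timeout(1): 1[back,v=2,-]
e7 deliver 1→3: 3[back,v=2,-]
e8 deliver 3→1: ·
e9 timeout(2): 2[prim,v=2,-]
e10 deliver 4→2: ·
e11 crash(4): 4[✗back,v=1,-]
e12 deliver 2→3: ·
e13 propose(1,'w'): ·
e14 deliver 1→3: ·
e15 deliver 3→1: ·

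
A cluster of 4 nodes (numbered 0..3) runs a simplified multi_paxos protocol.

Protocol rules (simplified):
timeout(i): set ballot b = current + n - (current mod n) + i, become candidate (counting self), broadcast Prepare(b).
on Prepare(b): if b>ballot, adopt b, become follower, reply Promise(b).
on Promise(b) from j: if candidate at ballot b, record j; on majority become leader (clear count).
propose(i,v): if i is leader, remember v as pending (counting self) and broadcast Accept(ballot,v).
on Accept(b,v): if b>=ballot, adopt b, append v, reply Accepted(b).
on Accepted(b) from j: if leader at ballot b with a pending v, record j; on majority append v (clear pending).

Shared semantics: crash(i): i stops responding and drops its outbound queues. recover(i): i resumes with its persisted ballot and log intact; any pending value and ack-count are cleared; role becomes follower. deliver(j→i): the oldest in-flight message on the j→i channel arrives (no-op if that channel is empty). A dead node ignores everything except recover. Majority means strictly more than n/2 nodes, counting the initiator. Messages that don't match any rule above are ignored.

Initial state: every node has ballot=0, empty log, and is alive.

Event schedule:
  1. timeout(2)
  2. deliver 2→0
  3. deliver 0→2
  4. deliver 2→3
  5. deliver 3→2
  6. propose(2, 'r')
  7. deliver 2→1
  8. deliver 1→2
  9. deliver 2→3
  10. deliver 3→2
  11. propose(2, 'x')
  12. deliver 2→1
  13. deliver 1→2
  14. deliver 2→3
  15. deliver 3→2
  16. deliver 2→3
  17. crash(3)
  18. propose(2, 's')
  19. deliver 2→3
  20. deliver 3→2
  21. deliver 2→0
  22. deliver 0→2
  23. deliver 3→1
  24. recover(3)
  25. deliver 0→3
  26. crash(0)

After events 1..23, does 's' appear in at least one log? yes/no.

step 1 timeout(2): 2={cand,b=6,log=-}
step 2 deliver 2→0: 0={foll,b=6,log=-}
step 3 deliver 0→2: —
step 4 deliver 2→3: 3={foll,b=6,log=-}
step 5 deliver 3→2: 2={lead,b=6,log=-}
step 6 propose(2,'r'): —
step 7 deliver 2→1: 1={foll,b=6,log=-}
step 8 deliver 1→2: —
step 9 deliver 2→3: 3={foll,b=6,log=r}
step 10 deliver 3→2: —
step 11 propose(2,'x'): —
step 12 deliver 2→1: 1={foll,b=6,log=r}
step 13 deliver 1→2: —
step 14 deliver 2→3: 3={foll,b=6,log=r,x}
step 15 deliver 3→2: 2={lead,b=6,log=x}
step 16 deliver 2→3: —
step 17 crash(3): 3={✗foll,b=6,log=r,x}
step 18 propose(2,'s'): —
step 19 deliver 2→3: —
step 20 deliver 3→2: —
step 21 deliver 2→0: 0={foll,b=6,log=r}
step 22 deliver 0→2: —
step 23 deliver 3→1: —

no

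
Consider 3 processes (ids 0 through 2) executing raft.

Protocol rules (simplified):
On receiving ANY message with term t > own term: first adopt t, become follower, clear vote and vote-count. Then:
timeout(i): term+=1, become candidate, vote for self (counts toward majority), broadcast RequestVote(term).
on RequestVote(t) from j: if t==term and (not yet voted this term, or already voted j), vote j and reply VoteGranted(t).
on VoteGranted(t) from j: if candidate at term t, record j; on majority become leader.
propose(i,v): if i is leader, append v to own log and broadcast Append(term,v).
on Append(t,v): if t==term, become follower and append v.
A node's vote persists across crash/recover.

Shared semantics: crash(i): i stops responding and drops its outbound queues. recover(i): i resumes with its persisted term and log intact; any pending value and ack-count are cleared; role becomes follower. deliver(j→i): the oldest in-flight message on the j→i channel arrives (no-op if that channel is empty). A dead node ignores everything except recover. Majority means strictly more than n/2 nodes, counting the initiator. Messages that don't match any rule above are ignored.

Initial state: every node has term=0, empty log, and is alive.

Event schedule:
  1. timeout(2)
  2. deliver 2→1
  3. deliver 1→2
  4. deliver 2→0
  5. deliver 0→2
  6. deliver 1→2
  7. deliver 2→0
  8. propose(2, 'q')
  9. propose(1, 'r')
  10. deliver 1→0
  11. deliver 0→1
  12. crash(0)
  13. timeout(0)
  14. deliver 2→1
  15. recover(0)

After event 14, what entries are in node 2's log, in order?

step 1 timeout(2): 2={cand,t=1,log=-}
step 2 deliver 2→1: 1={foll,t=1,log=-}
step 3 deliver 1→2: 2={lead,t=1,log=-}
step 4 deliver 2→0: 0={foll,t=1,log=-}
step 5 deliver 0→2: —
step 6 deliver 1→2: —
step 7 deliver 2→0: —
step 8 propose(2,'q'): 2={lead,t=1,log=q}
step 9 propose(1,'r'): —
step 10 deliver 1→0: —
step 11 deliver 0→1: —
step 12 crash(0): 0={✗foll,t=1,log=-}
step 13 timeout(0): —
step 14 deliver 2→1: 1={foll,t=1,log=q}

q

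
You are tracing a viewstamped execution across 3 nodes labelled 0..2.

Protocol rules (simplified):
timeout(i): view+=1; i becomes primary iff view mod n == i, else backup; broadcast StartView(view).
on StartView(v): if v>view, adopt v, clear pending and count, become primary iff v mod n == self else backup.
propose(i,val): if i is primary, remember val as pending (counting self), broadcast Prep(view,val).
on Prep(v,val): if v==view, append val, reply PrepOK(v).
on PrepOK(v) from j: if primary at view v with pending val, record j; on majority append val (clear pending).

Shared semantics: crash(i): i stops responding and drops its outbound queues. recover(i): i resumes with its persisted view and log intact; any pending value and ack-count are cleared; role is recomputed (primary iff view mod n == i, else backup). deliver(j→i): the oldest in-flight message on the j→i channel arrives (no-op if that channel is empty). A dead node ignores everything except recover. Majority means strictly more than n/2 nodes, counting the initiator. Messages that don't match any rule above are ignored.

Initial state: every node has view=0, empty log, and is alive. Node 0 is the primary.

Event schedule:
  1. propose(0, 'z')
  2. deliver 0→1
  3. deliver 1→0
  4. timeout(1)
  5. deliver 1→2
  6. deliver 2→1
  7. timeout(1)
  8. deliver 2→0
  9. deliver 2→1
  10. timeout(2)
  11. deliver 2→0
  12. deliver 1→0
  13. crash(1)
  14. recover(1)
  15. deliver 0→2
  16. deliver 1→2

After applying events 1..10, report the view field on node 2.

e1 propose(0,'z'): ·
e2 deliver 0→1: 1[back,v=0,z]
e3 deliver 1→0: 0[prim,v=0,z]
e4 timeout(1): 1[prim,v=1,z]
e5 deliver 1→2: 2[back,v=1,-]
e6 deliver 2→1: ·
e7 timeout(1): 1[back,v=2,z]
e8 deliver 2→0: ·
e9 deliver 2→1: ·
e10 timeout(2): 2[prim,v=2,-]

2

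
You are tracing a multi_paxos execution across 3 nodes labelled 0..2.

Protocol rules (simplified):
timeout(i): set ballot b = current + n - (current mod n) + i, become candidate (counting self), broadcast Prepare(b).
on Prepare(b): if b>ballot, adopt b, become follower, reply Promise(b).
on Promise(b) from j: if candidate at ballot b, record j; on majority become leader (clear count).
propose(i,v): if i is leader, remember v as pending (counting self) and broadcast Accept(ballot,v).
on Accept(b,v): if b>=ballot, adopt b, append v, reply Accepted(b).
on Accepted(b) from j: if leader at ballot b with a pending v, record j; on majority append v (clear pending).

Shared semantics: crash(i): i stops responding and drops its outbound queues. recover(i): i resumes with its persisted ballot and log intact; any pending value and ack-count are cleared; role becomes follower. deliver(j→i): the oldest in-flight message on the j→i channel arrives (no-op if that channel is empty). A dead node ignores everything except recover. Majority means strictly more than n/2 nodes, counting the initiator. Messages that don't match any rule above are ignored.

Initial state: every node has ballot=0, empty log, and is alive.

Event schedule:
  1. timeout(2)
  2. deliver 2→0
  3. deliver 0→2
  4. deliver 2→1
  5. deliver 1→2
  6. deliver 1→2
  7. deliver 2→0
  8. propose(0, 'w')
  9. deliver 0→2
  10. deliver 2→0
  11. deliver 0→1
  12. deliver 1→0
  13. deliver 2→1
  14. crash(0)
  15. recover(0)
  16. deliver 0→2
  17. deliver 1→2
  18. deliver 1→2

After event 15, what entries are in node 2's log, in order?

e1 timeout(2): 2[cand,b=5,-]
e2 deliver 2→0: 0[foll,b=5,-]
e3 deliver 0→2: 2[lead,b=5,-]
e4 deliver 2→1: 1[foll,b=5,-]
e5 deliver 1→2: ·
e6 deliver 1→2: ·
e7 deliver 2→0: ·
e8 propose(0,'w'): ·
e9 deliver 0→2: ·
e10 deliver 2→0: ·
e11 deliver 0→1: ·
e12 deliver 1→0: ·
e13 deliver 2→1: ·
e14 crash(0): 0[✗foll,b=5,-]
e15 recover(0): 0[foll,b=5,-]

empty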